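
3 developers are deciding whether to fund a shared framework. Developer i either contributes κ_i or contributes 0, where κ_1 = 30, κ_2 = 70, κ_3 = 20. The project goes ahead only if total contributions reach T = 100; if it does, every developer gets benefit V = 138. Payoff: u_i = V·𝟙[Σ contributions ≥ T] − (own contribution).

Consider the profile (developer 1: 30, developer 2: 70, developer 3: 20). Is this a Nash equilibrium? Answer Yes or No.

Total = 120 ≥ 100: provided.
Developer 1 (pledges 30, payoff 108): dropping to 0 → total 90, payoff 0. No gain.
Developer 2 (pledges 70, payoff 68): dropping to 0 → total 50, payoff 0. No gain.
Developer 3 (pledges 20, payoff 118): dropping to 0 → total 100, payoff 138. Profitable deviation.

No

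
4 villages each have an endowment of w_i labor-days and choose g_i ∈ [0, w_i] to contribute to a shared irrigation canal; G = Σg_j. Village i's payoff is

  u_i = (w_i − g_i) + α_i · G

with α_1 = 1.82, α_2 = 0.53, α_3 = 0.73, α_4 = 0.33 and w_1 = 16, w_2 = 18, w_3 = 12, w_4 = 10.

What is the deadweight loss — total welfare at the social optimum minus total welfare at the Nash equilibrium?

∂u_i/∂g_i = α_i − 1, so village i contributes w_i if α_i > 1, else 0.
α_i > 1 for i ∈ {1}; NE contributions (16, 0, 0, 0), G = 16.
W^NE = Σw_i − G^NE + (Σα_i)·G^NE = 56 + 2.41·16 = 94.56.
Planner: ∂(Σu_j)/∂g_i = Σα_j − 1 = 2.41 > 0, so everyone contributes w_i; G^SO = 56, W^SO = 56 + 2.41·56 = 190.96.
Deadweight loss = 96.4.

96.4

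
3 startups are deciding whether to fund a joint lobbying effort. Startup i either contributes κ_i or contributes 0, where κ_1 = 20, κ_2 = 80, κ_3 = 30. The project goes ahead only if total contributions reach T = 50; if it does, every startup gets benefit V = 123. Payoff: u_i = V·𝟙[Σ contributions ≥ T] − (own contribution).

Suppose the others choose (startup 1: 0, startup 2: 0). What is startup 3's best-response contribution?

0

Others' total = 0. Even contributing 30 gives 30 < 50: no benefit either way.
Best response: 0.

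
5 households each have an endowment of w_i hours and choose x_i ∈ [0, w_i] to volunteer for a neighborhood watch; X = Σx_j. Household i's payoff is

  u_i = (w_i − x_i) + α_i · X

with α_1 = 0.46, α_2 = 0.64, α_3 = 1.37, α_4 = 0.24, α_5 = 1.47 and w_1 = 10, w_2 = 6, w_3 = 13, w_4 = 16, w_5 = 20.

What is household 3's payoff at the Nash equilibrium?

45.21

∂u_i/∂x_i = α_i − 1, so household i contributes w_i if α_i > 1, else 0.
α_i > 1 for i ∈ {3, 5}; NE contributions (0, 0, 13, 0, 20), X = 33.
u_3 = (13 − 13) + 1.37·33 = 45.21.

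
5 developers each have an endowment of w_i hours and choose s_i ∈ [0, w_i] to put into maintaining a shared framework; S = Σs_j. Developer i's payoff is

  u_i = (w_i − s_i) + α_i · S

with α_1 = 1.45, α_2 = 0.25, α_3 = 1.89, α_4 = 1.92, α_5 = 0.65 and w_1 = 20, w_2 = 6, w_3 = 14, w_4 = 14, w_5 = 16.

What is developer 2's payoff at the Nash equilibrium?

∂u_i/∂s_i = α_i − 1, so developer i contributes w_i if α_i > 1, else 0.
α_i > 1 for i ∈ {1, 3, 4}; NE contributions (20, 0, 14, 14, 0), S = 48.
u_2 = (6 − 0) + 0.25·48 = 18.

18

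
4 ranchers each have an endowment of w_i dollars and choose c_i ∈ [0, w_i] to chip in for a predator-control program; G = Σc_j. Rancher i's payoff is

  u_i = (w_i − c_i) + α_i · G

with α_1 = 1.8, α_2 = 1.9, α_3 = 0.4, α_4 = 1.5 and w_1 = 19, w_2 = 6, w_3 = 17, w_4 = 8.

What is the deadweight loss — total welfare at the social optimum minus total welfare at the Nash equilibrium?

∂u_i/∂c_i = α_i − 1, so rancher i contributes w_i if α_i > 1, else 0.
α_i > 1 for i ∈ {1, 2, 4}; NE contributions (19, 6, 0, 8), G = 33.
W^NE = Σw_i − G^NE + (Σα_i)·G^NE = 50 + 4.6·33 = 201.8.
Planner: ∂(Σu_j)/∂c_i = Σα_j − 1 = 4.6 > 0, so everyone contributes w_i; G^SO = 50, W^SO = 50 + 4.6·50 = 280.
Deadweight loss = 78.2.

78.2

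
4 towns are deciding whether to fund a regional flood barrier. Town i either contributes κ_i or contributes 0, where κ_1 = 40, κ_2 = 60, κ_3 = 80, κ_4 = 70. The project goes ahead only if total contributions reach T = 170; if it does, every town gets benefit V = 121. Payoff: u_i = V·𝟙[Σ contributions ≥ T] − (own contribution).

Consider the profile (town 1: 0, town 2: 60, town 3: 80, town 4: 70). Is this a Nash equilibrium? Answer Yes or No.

Total = 210 ≥ 170: provided.
Town 1 (pledges 0, payoff 121): pledging 40 → total 250, payoff 81. No gain.
Town 2 (pledges 60, payoff 61): dropping to 0 → total 150, payoff 0. No gain.
Town 3 (pledges 80, payoff 41): dropping to 0 → total 130, payoff 0. No gain.
Town 4 (pledges 70, payoff 51): dropping to 0 → total 140, payoff 0. No gain.

Yes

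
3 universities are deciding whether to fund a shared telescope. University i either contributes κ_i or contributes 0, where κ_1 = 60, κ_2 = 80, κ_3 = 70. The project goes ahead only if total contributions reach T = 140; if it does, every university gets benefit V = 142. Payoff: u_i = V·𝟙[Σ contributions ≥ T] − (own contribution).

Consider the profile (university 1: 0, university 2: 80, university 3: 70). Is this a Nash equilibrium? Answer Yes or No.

Yes

Total = 150 ≥ 140: provided.
University 1 (pledges 0, payoff 142): pledging 60 → total 210, payoff 82. No gain.
University 2 (pledges 80, payoff 62): dropping to 0 → total 70, payoff 0. No gain.
University 3 (pledges 70, payoff 72): dropping to 0 → total 80, payoff 0. No gain.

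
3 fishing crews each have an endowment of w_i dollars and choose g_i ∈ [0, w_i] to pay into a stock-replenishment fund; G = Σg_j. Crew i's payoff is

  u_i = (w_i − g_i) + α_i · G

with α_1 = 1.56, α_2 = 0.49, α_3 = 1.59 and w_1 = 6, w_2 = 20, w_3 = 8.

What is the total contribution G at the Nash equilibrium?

14

∂u_i/∂g_i = α_i − 1, so crew i contributes w_i if α_i > 1, else 0.
α_i > 1 for i ∈ {1, 3}; NE contributions (6, 0, 8), G = 14.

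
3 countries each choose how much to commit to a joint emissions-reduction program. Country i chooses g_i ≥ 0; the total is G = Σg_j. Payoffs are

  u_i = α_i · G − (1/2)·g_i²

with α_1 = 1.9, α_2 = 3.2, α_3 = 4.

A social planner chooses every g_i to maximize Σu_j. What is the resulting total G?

27.3

Planner FOC: ∂(Σu_j)/∂g_i = (Σα_j) − g_i = 0, so g_i^SO = Σα_j = 9.1 for every i; G^SO = 27.3.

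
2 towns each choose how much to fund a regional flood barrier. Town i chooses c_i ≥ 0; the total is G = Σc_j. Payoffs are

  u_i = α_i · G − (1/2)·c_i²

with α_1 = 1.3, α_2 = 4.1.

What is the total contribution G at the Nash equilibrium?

Town i's FOC: ∂u_i/∂c_i = α_i − c_i = 0, so c_i* = α_i.
NE contributions = (1.3, 4.1); G = 5.4.

5.4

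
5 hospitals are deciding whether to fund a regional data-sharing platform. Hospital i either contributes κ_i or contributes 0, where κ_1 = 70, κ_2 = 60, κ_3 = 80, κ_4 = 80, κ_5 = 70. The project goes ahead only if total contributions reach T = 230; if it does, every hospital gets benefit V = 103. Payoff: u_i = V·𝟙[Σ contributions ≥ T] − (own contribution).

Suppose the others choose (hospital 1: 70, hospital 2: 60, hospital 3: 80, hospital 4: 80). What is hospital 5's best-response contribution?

Others' total = 290 ≥ 230; contributing adds cost 70 for no extra benefit.
Best response: 0.

0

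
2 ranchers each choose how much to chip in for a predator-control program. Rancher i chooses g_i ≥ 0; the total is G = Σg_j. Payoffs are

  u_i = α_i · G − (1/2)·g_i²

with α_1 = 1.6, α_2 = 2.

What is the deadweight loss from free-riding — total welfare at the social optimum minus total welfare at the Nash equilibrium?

Rancher i's FOC: ∂u_i/∂g_i = α_i − g_i = 0, so g_i* = α_i.
NE contributions = (1.6, 2); G = 3.6.
W^NE = (Σα)·G − ½Σα_i² = 3.6² − ½·6.56 = 9.68.
Planner sets g_i = Σα_j = 3.6 for every i, so G^SO = 2·3.6 = 7.2.
W^SO = (Σα)·G^SO − ½·2·(Σα)² = (2/2)·3.6² = 12.96.
Deadweight loss = W^SO − W^NE = 3.28.

3.28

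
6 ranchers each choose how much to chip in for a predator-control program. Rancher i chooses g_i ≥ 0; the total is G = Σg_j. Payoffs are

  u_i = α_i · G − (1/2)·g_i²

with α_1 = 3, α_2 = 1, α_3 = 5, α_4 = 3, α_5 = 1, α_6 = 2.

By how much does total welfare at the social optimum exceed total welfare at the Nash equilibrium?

Rancher i's FOC: ∂u_i/∂g_i = α_i − g_i = 0, so g_i* = α_i.
NE contributions = (3, 1, 5, 3, 1, 2); G = 15.
W^NE = (Σα)·G − ½Σα_i² = 15² − ½·49 = 200.5.
Planner sets g_i = Σα_j = 15 for every i, so G^SO = 6·15 = 90.
W^SO = (Σα)·G^SO − ½·6·(Σα)² = (6/2)·15² = 675.
Deadweight loss = W^SO − W^NE = 474.5.

474.5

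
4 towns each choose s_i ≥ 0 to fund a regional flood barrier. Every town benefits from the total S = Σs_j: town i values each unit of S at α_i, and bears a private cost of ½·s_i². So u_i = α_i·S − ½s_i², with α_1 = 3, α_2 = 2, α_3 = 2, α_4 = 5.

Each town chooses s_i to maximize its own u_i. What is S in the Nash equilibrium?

12

Town i's FOC: ∂u_i/∂s_i = α_i − s_i = 0, so s_i* = α_i.
NE contributions = (3, 2, 2, 5); S = 12.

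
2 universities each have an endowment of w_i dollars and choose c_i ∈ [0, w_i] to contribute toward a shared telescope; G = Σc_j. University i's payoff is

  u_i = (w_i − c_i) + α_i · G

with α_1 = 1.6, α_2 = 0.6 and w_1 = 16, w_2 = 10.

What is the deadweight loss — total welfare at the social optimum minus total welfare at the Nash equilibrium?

∂u_i/∂c_i = α_i − 1, so university i contributes w_i if α_i > 1, else 0.
α_i > 1 for i ∈ {1}; NE contributions (16, 0), G = 16.
W^NE = Σw_i − G^NE + (Σα_i)·G^NE = 26 + 1.2·16 = 45.2.
Planner: ∂(Σu_j)/∂c_i = Σα_j − 1 = 1.2 > 0, so everyone contributes w_i; G^SO = 26, W^SO = 26 + 1.2·26 = 57.2.
Deadweight loss = 12.

12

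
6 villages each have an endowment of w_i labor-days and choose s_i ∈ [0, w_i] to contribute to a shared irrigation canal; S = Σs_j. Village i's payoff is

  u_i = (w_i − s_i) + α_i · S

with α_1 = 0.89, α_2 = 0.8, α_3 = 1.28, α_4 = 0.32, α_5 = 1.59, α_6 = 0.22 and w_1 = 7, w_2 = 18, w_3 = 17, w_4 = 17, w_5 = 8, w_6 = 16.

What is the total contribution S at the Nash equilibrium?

∂u_i/∂s_i = α_i − 1, so village i contributes w_i if α_i > 1, else 0.
α_i > 1 for i ∈ {3, 5}; NE contributions (0, 0, 17, 0, 8, 0), S = 25.

25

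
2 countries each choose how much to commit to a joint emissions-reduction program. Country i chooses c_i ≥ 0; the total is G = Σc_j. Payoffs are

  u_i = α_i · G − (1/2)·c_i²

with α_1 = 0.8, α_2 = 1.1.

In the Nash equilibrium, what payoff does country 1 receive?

Country i's FOC: ∂u_i/∂c_i = α_i − c_i = 0, so c_i* = α_i.
NE contributions = (0.8, 1.1); G = 1.9.
u_1 = α_1·G − ½·(c_1)² = 0.8·1.9 − ½·0.8² = 1.2.

1.2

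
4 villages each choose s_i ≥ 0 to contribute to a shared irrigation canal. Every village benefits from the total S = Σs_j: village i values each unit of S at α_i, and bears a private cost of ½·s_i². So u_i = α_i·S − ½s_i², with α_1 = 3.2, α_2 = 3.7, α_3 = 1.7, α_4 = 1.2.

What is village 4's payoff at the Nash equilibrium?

Village i's FOC: ∂u_i/∂s_i = α_i − s_i = 0, so s_i* = α_i.
NE contributions = (3.2, 3.7, 1.7, 1.2); S = 9.8.
u_4 = α_4·S − ½·(s_4)² = 1.2·9.8 − ½·1.2² = 11.04.

11.04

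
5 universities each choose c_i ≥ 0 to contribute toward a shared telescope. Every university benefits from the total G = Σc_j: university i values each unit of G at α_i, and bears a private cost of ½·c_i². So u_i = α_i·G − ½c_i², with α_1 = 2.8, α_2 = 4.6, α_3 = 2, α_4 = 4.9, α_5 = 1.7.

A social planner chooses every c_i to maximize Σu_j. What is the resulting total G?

Planner FOC: ∂(Σu_j)/∂c_i = (Σα_j) − c_i = 0, so c_i^SO = Σα_j = 16 for every i; G^SO = 80.

80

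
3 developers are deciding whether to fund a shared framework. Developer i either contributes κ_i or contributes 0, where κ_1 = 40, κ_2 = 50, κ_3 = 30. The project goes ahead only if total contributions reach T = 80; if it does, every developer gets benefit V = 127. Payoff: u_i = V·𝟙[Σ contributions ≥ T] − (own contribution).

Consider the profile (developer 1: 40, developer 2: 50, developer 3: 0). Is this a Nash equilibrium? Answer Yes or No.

Total = 90 ≥ 80: provided.
Developer 1 (pledges 40, payoff 87): dropping to 0 → total 50, payoff 0. No gain.
Developer 2 (pledges 50, payoff 77): dropping to 0 → total 40, payoff 0. No gain.
Developer 3 (pledges 0, payoff 127): pledging 30 → total 120, payoff 97. No gain.

Yes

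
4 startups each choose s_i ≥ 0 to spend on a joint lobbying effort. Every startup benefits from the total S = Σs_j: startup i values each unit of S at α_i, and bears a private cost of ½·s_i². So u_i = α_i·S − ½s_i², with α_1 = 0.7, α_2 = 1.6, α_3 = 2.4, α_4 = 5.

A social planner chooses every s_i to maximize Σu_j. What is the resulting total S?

38.8

Planner FOC: ∂(Σu_j)/∂s_i = (Σα_j) − s_i = 0, so s_i^SO = Σα_j = 9.7 for every i; S^SO = 38.8.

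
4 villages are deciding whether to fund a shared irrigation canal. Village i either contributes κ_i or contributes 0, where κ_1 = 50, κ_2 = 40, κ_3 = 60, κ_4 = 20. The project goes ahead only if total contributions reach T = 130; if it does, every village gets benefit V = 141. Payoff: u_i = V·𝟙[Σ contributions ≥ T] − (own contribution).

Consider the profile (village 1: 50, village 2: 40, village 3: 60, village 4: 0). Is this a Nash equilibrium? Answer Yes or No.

Total = 150 ≥ 130: provided.
Village 1 (pledges 50, payoff 91): dropping to 0 → total 100, payoff 0. No gain.
Village 2 (pledges 40, payoff 101): dropping to 0 → total 110, payoff 0. No gain.
Village 3 (pledges 60, payoff 81): dropping to 0 → total 90, payoff 0. No gain.
Village 4 (pledges 0, payoff 141): pledging 20 → total 170, payoff 121. No gain.

Yes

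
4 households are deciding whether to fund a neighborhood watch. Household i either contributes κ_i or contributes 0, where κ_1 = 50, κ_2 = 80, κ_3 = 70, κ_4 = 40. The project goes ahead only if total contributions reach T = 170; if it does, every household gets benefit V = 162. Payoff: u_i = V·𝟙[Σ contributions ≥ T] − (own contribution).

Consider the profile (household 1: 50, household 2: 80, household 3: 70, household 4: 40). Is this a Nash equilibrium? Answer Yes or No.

No

Total = 240 ≥ 170: provided.
Household 1 (pledges 50, payoff 112): dropping to 0 → total 190, payoff 162. Profitable deviation.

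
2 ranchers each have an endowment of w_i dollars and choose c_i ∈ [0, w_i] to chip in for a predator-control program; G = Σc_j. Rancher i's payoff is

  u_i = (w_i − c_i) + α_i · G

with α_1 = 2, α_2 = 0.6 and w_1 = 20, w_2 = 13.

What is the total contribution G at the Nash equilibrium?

20

∂u_i/∂c_i = α_i − 1, so rancher i contributes w_i if α_i > 1, else 0.
α_i > 1 for i ∈ {1}; NE contributions (20, 0), G = 20.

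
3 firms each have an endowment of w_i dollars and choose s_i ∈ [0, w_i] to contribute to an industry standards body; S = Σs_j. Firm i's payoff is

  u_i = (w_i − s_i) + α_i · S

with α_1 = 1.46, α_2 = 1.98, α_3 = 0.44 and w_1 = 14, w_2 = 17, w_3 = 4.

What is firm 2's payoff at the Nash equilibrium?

∂u_i/∂s_i = α_i − 1, so firm i contributes w_i if α_i > 1, else 0.
α_i > 1 for i ∈ {1, 2}; NE contributions (14, 17, 0), S = 31.
u_2 = (17 − 17) + 1.98·31 = 61.38.

61.38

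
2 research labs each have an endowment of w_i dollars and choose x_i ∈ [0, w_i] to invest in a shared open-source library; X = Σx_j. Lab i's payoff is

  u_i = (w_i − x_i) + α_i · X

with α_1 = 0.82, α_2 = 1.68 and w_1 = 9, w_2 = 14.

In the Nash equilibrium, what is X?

14

∂u_i/∂x_i = α_i − 1, so lab i contributes w_i if α_i > 1, else 0.
α_i > 1 for i ∈ {2}; NE contributions (0, 14), X = 14.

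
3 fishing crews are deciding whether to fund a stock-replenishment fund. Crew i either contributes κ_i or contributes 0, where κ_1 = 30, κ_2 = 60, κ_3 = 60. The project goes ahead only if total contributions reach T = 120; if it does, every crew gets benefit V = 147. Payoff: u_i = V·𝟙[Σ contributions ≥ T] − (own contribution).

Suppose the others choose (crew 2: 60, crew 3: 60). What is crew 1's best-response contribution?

0

Others' total = 120 ≥ 120; contributing adds cost 30 for no extra benefit.
Best response: 0.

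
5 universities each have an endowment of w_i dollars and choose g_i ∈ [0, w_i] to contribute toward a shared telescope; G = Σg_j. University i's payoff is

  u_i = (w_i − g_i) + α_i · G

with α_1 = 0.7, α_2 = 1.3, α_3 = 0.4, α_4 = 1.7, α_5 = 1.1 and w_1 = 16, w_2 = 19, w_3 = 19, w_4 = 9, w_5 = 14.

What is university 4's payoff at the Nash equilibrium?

71.4

∂u_i/∂g_i = α_i − 1, so university i contributes w_i if α_i > 1, else 0.
α_i > 1 for i ∈ {2, 4, 5}; NE contributions (0, 19, 0, 9, 14), G = 42.
u_4 = (9 − 9) + 1.7·42 = 71.4.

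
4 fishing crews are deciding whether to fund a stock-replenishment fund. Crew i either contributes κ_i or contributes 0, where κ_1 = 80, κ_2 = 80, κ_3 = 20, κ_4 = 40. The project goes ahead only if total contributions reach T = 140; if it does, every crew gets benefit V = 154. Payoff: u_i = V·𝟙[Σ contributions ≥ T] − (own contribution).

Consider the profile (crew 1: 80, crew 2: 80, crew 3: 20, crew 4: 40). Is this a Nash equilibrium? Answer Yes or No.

Total = 220 ≥ 140: provided.
Crew 1 (pledges 80, payoff 74): dropping to 0 → total 140, payoff 154. Profitable deviation.

No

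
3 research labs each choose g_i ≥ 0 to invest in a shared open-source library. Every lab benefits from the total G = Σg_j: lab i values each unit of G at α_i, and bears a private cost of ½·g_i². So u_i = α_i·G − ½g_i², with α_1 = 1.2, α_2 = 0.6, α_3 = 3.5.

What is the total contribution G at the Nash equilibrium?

Lab i's FOC: ∂u_i/∂g_i = α_i − g_i = 0, so g_i* = α_i.
NE contributions = (1.2, 0.6, 3.5); G = 5.3.

5.3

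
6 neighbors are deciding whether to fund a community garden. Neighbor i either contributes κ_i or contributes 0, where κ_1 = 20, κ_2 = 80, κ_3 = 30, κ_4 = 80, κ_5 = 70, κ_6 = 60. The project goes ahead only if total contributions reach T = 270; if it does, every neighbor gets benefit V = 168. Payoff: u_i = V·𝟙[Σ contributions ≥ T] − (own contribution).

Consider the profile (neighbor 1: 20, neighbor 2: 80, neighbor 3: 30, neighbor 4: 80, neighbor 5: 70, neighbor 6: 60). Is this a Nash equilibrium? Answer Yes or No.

No

Total = 340 ≥ 270: provided.
Neighbor 1 (pledges 20, payoff 148): dropping to 0 → total 320, payoff 168. Profitable deviation.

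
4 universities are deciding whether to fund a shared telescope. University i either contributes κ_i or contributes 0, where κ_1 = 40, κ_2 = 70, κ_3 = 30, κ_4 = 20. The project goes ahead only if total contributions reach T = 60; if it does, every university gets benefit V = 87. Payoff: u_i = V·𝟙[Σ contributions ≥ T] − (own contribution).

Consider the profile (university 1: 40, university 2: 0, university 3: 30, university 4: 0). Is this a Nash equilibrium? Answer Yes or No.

Yes

Total = 70 ≥ 60: provided.
University 1 (pledges 40, payoff 47): dropping to 0 → total 30, payoff 0. No gain.
University 2 (pledges 0, payoff 87): pledging 70 → total 140, payoff 17. No gain.
University 3 (pledges 30, payoff 57): dropping to 0 → total 40, payoff 0. No gain.
University 4 (pledges 0, payoff 87): pledging 20 → total 90, payoff 67. No gain.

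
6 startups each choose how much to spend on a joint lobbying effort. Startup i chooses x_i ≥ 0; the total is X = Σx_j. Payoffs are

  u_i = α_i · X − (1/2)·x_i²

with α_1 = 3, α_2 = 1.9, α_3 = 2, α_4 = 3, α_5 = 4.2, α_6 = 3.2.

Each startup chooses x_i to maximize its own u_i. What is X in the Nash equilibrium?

17.3

Startup i's FOC: ∂u_i/∂x_i = α_i − x_i = 0, so x_i* = α_i.
NE contributions = (3, 1.9, 2, 3, 4.2, 3.2); X = 17.3.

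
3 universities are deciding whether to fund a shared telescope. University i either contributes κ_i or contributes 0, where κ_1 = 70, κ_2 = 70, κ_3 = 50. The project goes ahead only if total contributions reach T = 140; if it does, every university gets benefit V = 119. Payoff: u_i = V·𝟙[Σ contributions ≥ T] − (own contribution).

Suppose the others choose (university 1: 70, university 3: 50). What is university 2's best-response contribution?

Others' total = 120. Contributing 70 brings total to 190 ≥ 140: gain V − κ_2 = 49.
Best response: 70.

70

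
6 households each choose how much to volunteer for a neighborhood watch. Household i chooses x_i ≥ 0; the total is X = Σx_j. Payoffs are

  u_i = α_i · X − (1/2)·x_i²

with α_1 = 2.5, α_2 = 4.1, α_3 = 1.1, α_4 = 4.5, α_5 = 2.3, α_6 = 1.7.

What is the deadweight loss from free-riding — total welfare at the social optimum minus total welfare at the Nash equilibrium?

Household i's FOC: ∂u_i/∂x_i = α_i − x_i = 0, so x_i* = α_i.
NE contributions = (2.5, 4.1, 1.1, 4.5, 2.3, 1.7); X = 16.2.
W^NE = (Σα)·X − ½Σα_i² = 16.2² − ½·52.7 = 236.09.
Planner sets x_i = Σα_j = 16.2 for every i, so X^SO = 6·16.2 = 97.2.
W^SO = (Σα)·X^SO − ½·6·(Σα)² = (6/2)·16.2² = 787.32.
Deadweight loss = W^SO − W^NE = 551.23.

551.23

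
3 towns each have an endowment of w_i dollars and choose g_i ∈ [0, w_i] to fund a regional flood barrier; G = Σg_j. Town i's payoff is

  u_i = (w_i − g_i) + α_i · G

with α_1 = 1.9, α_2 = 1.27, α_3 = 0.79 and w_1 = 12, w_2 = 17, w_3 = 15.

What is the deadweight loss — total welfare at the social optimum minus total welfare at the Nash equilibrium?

∂u_i/∂g_i = α_i − 1, so town i contributes w_i if α_i > 1, else 0.
α_i > 1 for i ∈ {1, 2}; NE contributions (12, 17, 0), G = 29.
W^NE = Σw_i − G^NE + (Σα_i)·G^NE = 44 + 2.96·29 = 129.84.
Planner: ∂(Σu_j)/∂g_i = Σα_j − 1 = 2.96 > 0, so everyone contributes w_i; G^SO = 44, W^SO = 44 + 2.96·44 = 174.24.
Deadweight loss = 44.4.

44.4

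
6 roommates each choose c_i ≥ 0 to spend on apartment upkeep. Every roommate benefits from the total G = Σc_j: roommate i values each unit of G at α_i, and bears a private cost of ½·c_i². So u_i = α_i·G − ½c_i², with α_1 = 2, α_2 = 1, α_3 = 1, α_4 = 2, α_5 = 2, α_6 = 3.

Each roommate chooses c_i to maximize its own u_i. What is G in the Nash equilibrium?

11

Roommate i's FOC: ∂u_i/∂c_i = α_i − c_i = 0, so c_i* = α_i.
NE contributions = (2, 1, 1, 2, 2, 3); G = 11.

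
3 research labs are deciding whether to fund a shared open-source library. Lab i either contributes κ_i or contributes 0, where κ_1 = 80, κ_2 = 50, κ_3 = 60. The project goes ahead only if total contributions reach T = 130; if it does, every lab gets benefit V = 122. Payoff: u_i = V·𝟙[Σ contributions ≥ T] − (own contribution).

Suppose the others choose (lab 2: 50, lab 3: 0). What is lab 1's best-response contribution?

80

Others' total = 50. Contributing 80 brings total to 130 ≥ 130: gain V − κ_1 = 42.
Best response: 80.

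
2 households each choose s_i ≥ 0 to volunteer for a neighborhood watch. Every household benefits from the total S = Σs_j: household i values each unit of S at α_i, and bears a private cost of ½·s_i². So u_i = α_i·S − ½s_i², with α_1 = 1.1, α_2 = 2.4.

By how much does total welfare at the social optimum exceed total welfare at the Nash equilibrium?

Household i's FOC: ∂u_i/∂s_i = α_i − s_i = 0, so s_i* = α_i.
NE contributions = (1.1, 2.4); S = 3.5.
W^NE = (Σα)·S − ½Σα_i² = 3.5² − ½·6.97 = 8.765.
Planner sets s_i = Σα_j = 3.5 for every i, so S^SO = 2·3.5 = 7.
W^SO = (Σα)·S^SO − ½·2·(Σα)² = (2/2)·3.5² = 12.25.
Deadweight loss = W^SO − W^NE = 3.485.

3.485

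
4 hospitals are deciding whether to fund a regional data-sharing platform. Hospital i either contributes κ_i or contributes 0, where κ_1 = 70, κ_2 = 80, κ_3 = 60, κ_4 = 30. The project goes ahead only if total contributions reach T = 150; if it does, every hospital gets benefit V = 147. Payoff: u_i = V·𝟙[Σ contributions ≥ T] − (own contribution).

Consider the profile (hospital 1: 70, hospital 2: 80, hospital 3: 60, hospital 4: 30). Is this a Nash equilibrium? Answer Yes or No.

No

Total = 240 ≥ 150: provided.
Hospital 1 (pledges 70, payoff 77): dropping to 0 → total 170, payoff 147. Profitable deviation.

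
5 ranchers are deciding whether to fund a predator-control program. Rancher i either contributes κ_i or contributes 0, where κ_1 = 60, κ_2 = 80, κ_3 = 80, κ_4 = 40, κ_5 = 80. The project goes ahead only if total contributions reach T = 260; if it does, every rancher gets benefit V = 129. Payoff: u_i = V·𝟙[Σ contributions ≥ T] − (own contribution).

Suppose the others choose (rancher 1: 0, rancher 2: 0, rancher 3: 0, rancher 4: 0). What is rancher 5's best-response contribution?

0

Others' total = 0. Even contributing 80 gives 80 < 260: no benefit either way.
Best response: 0.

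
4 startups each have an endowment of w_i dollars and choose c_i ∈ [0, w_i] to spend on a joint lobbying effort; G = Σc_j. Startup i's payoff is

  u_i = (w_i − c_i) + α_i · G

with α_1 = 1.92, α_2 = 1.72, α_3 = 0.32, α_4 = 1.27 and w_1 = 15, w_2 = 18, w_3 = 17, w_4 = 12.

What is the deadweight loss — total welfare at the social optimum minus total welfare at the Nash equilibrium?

∂u_i/∂c_i = α_i − 1, so startup i contributes w_i if α_i > 1, else 0.
α_i > 1 for i ∈ {1, 2, 4}; NE contributions (15, 18, 0, 12), G = 45.
W^NE = Σw_i − G^NE + (Σα_i)·G^NE = 62 + 4.23·45 = 252.35.
Planner: ∂(Σu_j)/∂c_i = Σα_j − 1 = 4.23 > 0, so everyone contributes w_i; G^SO = 62, W^SO = 62 + 4.23·62 = 324.26.
Deadweight loss = 71.91.

71.91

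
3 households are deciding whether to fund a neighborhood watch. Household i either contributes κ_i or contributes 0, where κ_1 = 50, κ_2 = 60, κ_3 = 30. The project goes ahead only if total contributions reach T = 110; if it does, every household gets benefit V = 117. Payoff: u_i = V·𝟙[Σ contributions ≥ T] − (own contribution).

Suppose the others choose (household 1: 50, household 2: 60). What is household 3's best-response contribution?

Others' total = 110 ≥ 110; contributing adds cost 30 for no extra benefit.
Best response: 0.

0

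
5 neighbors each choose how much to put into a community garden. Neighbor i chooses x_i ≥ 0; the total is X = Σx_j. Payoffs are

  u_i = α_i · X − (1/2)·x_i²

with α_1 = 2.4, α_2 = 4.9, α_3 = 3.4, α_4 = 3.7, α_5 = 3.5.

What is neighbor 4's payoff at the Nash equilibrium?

Neighbor i's FOC: ∂u_i/∂x_i = α_i − x_i = 0, so x_i* = α_i.
NE contributions = (2.4, 4.9, 3.4, 3.7, 3.5); X = 17.9.
u_4 = α_4·X − ½·(x_4)² = 3.7·17.9 − ½·3.7² = 59.385.

59.385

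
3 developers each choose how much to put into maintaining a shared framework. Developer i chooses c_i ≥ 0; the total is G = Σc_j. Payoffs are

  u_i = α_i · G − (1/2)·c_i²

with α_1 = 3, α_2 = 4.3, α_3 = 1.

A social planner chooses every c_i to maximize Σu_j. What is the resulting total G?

24.9

Planner FOC: ∂(Σu_j)/∂c_i = (Σα_j) − c_i = 0, so c_i^SO = Σα_j = 8.3 for every i; G^SO = 24.9.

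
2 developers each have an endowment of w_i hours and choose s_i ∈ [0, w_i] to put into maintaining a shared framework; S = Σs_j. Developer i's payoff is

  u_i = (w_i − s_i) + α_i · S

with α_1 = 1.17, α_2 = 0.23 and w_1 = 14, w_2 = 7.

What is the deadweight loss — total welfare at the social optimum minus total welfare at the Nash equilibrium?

∂u_i/∂s_i = α_i − 1, so developer i contributes w_i if α_i > 1, else 0.
α_i > 1 for i ∈ {1}; NE contributions (14, 0), S = 14.
W^NE = Σw_i − S^NE + (Σα_i)·S^NE = 21 + 0.4·14 = 26.6.
Planner: ∂(Σu_j)/∂s_i = Σα_j − 1 = 0.4 > 0, so everyone contributes w_i; S^SO = 21, W^SO = 21 + 0.4·21 = 29.4.
Deadweight loss = 2.8.

2.8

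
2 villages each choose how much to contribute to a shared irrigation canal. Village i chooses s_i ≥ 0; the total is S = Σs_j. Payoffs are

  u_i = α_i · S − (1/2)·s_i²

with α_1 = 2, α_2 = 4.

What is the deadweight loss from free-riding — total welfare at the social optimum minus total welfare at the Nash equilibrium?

Village i's FOC: ∂u_i/∂s_i = α_i − s_i = 0, so s_i* = α_i.
NE contributions = (2, 4); S = 6.
W^NE = (Σα)·S − ½Σα_i² = 6² − ½·20 = 26.
Planner sets s_i = Σα_j = 6 for every i, so S^SO = 2·6 = 12.
W^SO = (Σα)·S^SO − ½·2·(Σα)² = (2/2)·6² = 36.
Deadweight loss = W^SO − W^NE = 10.

10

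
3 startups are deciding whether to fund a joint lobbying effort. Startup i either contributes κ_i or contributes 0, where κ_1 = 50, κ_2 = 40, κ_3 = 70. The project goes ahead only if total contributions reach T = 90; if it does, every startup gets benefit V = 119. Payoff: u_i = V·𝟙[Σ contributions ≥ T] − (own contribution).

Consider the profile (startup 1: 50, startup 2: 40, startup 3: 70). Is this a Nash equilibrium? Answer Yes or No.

Total = 160 ≥ 90: provided.
Startup 1 (pledges 50, payoff 69): dropping to 0 → total 110, payoff 119. Profitable deviation.

No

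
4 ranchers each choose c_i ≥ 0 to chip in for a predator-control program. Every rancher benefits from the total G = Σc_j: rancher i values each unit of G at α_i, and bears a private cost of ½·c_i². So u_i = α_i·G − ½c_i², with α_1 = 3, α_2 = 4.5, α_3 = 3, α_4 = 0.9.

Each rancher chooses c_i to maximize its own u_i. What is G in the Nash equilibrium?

Rancher i's FOC: ∂u_i/∂c_i = α_i − c_i = 0, so c_i* = α_i.
NE contributions = (3, 4.5, 3, 0.9); G = 11.4.

11.4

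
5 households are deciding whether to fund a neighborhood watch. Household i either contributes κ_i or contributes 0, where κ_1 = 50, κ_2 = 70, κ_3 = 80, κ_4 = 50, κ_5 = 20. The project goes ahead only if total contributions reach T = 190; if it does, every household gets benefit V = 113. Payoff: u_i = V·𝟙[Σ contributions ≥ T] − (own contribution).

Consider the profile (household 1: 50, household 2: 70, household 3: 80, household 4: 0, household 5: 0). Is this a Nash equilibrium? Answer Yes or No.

Yes

Total = 200 ≥ 190: provided.
Household 1 (pledges 50, payoff 63): dropping to 0 → total 150, payoff 0. No gain.
Household 2 (pledges 70, payoff 43): dropping to 0 → total 130, payoff 0. No gain.
Household 3 (pledges 80, payoff 33): dropping to 0 → total 120, payoff 0. No gain.
Household 4 (pledges 0, payoff 113): pledging 50 → total 250, payoff 63. No gain.
Household 5 (pledges 0, payoff 113): pledging 20 → total 220, payoff 93. No gain.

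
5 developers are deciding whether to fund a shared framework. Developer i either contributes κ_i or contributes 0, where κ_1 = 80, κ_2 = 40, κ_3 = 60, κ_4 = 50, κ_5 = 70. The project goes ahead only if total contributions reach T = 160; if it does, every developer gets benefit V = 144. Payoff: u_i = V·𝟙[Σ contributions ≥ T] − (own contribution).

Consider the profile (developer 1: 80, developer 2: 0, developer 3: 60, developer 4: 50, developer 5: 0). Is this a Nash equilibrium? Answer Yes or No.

Yes

Total = 190 ≥ 160: provided.
Developer 1 (pledges 80, payoff 64): dropping to 0 → total 110, payoff 0. No gain.
Developer 2 (pledges 0, payoff 144): pledging 40 → total 230, payoff 104. No gain.
Developer 3 (pledges 60, payoff 84): dropping to 0 → total 130, payoff 0. No gain.
Developer 4 (pledges 50, payoff 94): dropping to 0 → total 140, payoff 0. No gain.
Developer 5 (pledges 0, payoff 144): pledging 70 → total 260, payoff 74. No gain.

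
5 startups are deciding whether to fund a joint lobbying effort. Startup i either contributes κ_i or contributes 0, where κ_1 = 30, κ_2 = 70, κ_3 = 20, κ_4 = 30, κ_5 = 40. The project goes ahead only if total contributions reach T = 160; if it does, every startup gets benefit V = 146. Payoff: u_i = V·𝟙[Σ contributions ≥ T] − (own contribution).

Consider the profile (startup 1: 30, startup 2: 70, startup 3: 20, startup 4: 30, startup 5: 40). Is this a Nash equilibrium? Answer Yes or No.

No

Total = 190 ≥ 160: provided.
Startup 1 (pledges 30, payoff 116): dropping to 0 → total 160, payoff 146. Profitable deviation.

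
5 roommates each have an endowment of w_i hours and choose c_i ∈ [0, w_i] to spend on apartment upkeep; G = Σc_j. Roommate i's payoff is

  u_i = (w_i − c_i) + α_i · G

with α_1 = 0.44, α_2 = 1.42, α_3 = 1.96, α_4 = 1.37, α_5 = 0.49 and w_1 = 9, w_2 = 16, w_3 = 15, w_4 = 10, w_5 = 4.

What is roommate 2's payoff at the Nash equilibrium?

∂u_i/∂c_i = α_i − 1, so roommate i contributes w_i if α_i > 1, else 0.
α_i > 1 for i ∈ {2, 3, 4}; NE contributions (0, 16, 15, 10, 0), G = 41.
u_2 = (16 − 16) + 1.42·41 = 58.22.

58.22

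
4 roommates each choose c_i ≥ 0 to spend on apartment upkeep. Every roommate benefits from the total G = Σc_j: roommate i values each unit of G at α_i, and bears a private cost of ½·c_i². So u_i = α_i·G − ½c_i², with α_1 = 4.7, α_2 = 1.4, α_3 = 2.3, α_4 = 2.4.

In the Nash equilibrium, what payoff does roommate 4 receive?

Roommate i's FOC: ∂u_i/∂c_i = α_i − c_i = 0, so c_i* = α_i.
NE contributions = (4.7, 1.4, 2.3, 2.4); G = 10.8.
u_4 = α_4·G − ½·(c_4)² = 2.4·10.8 − ½·2.4² = 23.04.

23.04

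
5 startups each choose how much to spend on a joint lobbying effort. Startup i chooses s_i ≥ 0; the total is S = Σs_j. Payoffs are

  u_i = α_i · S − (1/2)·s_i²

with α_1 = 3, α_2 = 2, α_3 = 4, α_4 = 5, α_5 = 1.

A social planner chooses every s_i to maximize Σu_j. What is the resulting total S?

Planner FOC: ∂(Σu_j)/∂s_i = (Σα_j) − s_i = 0, so s_i^SO = Σα_j = 15 for every i; S^SO = 75.

75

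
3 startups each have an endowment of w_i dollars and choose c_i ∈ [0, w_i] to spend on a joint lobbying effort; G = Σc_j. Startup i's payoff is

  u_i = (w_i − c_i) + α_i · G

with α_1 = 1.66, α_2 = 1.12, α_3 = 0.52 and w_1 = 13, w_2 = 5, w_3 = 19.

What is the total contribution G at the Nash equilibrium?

∂u_i/∂c_i = α_i − 1, so startup i contributes w_i if α_i > 1, else 0.
α_i > 1 for i ∈ {1, 2}; NE contributions (13, 5, 0), G = 18.

18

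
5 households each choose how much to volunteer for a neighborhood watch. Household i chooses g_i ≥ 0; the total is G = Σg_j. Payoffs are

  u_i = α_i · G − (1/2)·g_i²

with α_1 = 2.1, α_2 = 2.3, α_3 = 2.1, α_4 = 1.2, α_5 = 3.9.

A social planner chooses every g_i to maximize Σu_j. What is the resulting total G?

58

Planner FOC: ∂(Σu_j)/∂g_i = (Σα_j) − g_i = 0, so g_i^SO = Σα_j = 11.6 for every i; G^SO = 58.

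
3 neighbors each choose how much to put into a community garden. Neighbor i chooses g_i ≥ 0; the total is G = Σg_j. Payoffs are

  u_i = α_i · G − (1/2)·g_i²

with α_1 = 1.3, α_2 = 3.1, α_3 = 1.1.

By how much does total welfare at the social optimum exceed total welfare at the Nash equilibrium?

Neighbor i's FOC: ∂u_i/∂g_i = α_i − g_i = 0, so g_i* = α_i.
NE contributions = (1.3, 3.1, 1.1); G = 5.5.
W^NE = (Σα)·G − ½Σα_i² = 5.5² − ½·12.51 = 23.995.
Planner sets g_i = Σα_j = 5.5 for every i, so G^SO = 3·5.5 = 16.5.
W^SO = (Σα)·G^SO − ½·3·(Σα)² = (3/2)·5.5² = 45.375.
Deadweight loss = W^SO − W^NE = 21.38.

21.38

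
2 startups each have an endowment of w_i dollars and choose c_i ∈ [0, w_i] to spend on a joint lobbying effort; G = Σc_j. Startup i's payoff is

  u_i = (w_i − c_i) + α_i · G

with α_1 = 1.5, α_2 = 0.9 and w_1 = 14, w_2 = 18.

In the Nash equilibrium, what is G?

14

∂u_i/∂c_i = α_i − 1, so startup i contributes w_i if α_i > 1, else 0.
α_i > 1 for i ∈ {1}; NE contributions (14, 0), G = 14.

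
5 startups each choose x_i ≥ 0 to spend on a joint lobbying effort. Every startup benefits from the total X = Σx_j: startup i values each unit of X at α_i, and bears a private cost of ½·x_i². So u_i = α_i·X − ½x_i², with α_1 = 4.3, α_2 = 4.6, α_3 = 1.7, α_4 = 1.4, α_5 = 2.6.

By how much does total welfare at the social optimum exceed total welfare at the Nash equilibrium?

345.37

Startup i's FOC: ∂u_i/∂x_i = α_i − x_i = 0, so x_i* = α_i.
NE contributions = (4.3, 4.6, 1.7, 1.4, 2.6); X = 14.6.
W^NE = (Σα)·X − ½Σα_i² = 14.6² − ½·51.26 = 187.53.
Planner sets x_i = Σα_j = 14.6 for every i, so X^SO = 5·14.6 = 73.
W^SO = (Σα)·X^SO − ½·5·(Σα)² = (5/2)·14.6² = 532.9.
Deadweight loss = W^SO − W^NE = 345.37.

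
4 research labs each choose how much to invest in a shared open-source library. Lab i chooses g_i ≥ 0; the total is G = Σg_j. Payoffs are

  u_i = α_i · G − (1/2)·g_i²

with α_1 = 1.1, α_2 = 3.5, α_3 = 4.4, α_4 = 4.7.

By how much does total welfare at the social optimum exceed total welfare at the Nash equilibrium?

Lab i's FOC: ∂u_i/∂g_i = α_i − g_i = 0, so g_i* = α_i.
NE contributions = (1.1, 3.5, 4.4, 4.7); G = 13.7.
W^NE = (Σα)·G − ½Σα_i² = 13.7² − ½·54.91 = 160.235.
Planner sets g_i = Σα_j = 13.7 for every i, so G^SO = 4·13.7 = 54.8.
W^SO = (Σα)·G^SO − ½·4·(Σα)² = (4/2)·13.7² = 375.38.
Deadweight loss = W^SO − W^NE = 215.145.

215.145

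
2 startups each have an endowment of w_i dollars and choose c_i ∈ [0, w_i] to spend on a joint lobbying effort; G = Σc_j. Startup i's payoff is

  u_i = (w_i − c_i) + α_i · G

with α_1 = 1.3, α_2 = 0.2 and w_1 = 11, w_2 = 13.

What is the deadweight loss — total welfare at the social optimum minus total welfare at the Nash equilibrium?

6.5

∂u_i/∂c_i = α_i − 1, so startup i contributes w_i if α_i > 1, else 0.
α_i > 1 for i ∈ {1}; NE contributions (11, 0), G = 11.
W^NE = Σw_i − G^NE + (Σα_i)·G^NE = 24 + 0.5·11 = 29.5.
Planner: ∂(Σu_j)/∂c_i = Σα_j − 1 = 0.5 > 0, so everyone contributes w_i; G^SO = 24, W^SO = 24 + 0.5·24 = 36.
Deadweight loss = 6.5.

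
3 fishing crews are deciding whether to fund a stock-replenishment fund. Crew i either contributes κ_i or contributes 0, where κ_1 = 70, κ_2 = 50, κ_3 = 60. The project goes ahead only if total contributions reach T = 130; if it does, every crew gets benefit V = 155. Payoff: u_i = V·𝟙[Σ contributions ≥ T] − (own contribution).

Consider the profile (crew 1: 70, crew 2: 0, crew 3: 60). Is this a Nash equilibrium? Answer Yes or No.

Total = 130 ≥ 130: provided.
Crew 1 (pledges 70, payoff 85): dropping to 0 → total 60, payoff 0. No gain.
Crew 2 (pledges 0, payoff 155): pledging 50 → total 180, payoff 105. No gain.
Crew 3 (pledges 60, payoff 95): dropping to 0 → total 70, payoff 0. No gain.

Yes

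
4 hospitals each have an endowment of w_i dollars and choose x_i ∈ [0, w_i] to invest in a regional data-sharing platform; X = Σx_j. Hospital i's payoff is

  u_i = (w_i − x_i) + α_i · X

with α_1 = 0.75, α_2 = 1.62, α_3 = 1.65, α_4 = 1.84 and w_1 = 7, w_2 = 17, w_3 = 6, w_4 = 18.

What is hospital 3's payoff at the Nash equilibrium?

∂u_i/∂x_i = α_i − 1, so hospital i contributes w_i if α_i > 1, else 0.
α_i > 1 for i ∈ {2, 3, 4}; NE contributions (0, 17, 6, 18), X = 41.
u_3 = (6 − 6) + 1.65·41 = 67.65.

67.65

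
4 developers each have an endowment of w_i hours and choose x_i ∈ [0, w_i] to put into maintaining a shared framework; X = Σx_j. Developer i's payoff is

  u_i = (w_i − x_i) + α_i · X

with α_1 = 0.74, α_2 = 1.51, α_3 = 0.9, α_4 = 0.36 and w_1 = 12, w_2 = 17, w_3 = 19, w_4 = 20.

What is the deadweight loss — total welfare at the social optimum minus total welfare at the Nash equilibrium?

∂u_i/∂x_i = α_i − 1, so developer i contributes w_i if α_i > 1, else 0.
α_i > 1 for i ∈ {2}; NE contributions (0, 17, 0, 0), X = 17.
W^NE = Σw_i − X^NE + (Σα_i)·X^NE = 68 + 2.51·17 = 110.67.
Planner: ∂(Σu_j)/∂x_i = Σα_j − 1 = 2.51 > 0, so everyone contributes w_i; X^SO = 68, W^SO = 68 + 2.51·68 = 238.68.
Deadweight loss = 128.01.

128.01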